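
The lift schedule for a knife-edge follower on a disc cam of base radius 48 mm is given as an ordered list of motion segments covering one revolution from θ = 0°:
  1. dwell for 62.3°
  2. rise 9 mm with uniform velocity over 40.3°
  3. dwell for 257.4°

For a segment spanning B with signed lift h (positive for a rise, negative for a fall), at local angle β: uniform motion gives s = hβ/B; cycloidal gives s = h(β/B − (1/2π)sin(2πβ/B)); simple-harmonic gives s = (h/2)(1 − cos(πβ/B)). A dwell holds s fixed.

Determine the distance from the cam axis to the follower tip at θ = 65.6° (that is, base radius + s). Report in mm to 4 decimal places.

seg 1 [0°–62.3°] dwell: s stays 0.0000
seg 2 [62.3°–102.6°] uniform, h=9: θ=65.6° here. β=3.3, B=40.3. 9·3.3/40.3 = 0.7370 → s = 0.7370
radial distance = base radius + s = 48 + 0.7370 = 48.7370

48.7370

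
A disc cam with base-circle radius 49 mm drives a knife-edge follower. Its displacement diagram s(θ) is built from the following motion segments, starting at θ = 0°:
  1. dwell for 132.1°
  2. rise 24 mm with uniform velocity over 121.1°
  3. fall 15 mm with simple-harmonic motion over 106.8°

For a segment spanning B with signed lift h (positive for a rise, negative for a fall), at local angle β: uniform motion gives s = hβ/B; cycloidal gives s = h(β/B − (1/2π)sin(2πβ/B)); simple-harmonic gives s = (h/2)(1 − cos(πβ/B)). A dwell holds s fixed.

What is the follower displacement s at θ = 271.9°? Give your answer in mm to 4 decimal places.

seg 1 [0°–132.1°] dwell: s stays 0.0000
seg 2 [132.1°–253.2°] uniform, h=24: full span → s += 24 → s = 24.0000
seg 3 [253.2°–360°] simple-harmonic, h=-15: θ=271.9° here. β=18.7, B=106.8. -15/2·(1 − cos(π·0.1751)) = -1.1064 → s = 22.8936

22.8936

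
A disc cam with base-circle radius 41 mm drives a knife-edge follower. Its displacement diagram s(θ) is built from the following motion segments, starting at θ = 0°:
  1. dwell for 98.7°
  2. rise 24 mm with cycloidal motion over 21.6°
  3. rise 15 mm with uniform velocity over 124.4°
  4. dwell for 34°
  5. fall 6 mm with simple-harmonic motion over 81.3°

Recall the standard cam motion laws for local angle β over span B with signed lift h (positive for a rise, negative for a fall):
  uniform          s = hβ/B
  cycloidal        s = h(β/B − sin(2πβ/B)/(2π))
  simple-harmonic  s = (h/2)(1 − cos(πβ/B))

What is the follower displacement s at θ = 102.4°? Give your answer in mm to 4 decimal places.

seg 1 [0°–98.7°] dwell: s stays 0.0000
seg 2 [98.7°–120.3°] cycloidal, h=24: θ=102.4° here. β=3.7, B=21.6. 24·(0.1713 − sin(2π·0.1713)/(2π)) = 0.7490 → s = 0.7490

0.7490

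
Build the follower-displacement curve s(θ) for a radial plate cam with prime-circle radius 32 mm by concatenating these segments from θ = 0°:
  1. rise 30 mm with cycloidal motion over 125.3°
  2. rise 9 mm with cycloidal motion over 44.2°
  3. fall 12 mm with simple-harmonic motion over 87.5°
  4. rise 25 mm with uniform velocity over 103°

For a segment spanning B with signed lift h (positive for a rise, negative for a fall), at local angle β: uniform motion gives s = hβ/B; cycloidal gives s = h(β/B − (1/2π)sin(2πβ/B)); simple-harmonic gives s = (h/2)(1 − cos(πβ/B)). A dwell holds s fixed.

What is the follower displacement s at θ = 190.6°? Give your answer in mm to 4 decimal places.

seg 1 [0°–125.3°] cycloidal, h=30: full span → s += 30 → s = 30.0000
seg 2 [125.3°–169.5°] cycloidal, h=9: full span → s += 9 → s = 39.0000
seg 3 [169.5°–257°] simple-harmonic, h=-12: θ=190.6° here. β=21.1, B=87.5. -12/2·(1 − cos(π·0.2411)) = -1.6410 → s = 37.3590

37.3590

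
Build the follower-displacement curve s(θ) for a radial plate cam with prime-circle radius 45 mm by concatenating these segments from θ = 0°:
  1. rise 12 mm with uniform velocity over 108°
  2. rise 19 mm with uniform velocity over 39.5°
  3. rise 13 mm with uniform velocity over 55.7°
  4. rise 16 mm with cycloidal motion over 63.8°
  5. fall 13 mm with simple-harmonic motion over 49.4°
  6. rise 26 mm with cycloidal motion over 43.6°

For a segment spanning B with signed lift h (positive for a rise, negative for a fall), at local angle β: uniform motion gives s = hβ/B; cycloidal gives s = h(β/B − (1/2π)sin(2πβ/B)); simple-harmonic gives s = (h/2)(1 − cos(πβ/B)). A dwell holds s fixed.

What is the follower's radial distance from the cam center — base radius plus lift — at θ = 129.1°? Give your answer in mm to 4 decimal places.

seg 1 [0°–108°] uniform, h=12: full span → s += 12 → s = 12.0000
seg 2 [108°–147.5°] uniform, h=19: θ=129.1° here. β=21.1, B=39.5. 19·21.1/39.5 = 10.1494 → s = 22.1494
radial distance = base radius + s = 45 + 22.1494 = 67.1494

67.1494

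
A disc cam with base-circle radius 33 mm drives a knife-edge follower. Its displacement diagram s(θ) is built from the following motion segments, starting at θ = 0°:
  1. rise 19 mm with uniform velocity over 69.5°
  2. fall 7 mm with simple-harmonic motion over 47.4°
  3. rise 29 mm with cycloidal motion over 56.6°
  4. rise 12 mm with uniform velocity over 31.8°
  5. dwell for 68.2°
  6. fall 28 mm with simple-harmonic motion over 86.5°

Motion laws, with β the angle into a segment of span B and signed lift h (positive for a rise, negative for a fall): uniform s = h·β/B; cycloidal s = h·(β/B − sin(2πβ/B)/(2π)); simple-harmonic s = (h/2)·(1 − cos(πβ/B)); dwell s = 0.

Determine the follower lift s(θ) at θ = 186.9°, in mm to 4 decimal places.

seg 1 [0°–69.5°] uniform, h=19: full span → s += 19 → s = 19.0000
seg 2 [69.5°–116.9°] simple-harmonic, h=-7: full span → s += -7 → s = 12.0000
seg 3 [116.9°–173.5°] cycloidal, h=29: full span → s += 29 → s = 41.0000
seg 4 [173.5°–205.3°] uniform, h=12: θ=186.9° here. β=13.4, B=31.8. 12·13.4/31.8 = 5.0566 → s = 46.0566

46.0566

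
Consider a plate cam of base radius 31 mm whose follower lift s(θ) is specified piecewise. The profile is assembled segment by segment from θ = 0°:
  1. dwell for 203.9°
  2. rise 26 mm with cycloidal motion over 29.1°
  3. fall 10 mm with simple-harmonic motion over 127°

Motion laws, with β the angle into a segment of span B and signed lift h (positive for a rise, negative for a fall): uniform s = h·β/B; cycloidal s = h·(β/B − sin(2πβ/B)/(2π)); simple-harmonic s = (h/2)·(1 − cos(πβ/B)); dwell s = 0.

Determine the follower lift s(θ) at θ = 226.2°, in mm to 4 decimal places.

seg 1 [0°–203.9°] dwell: s stays 0.0000
seg 2 [203.9°–233°] cycloidal, h=26: θ=226.2° here. β=22.3, B=29.1. 26·(0.7663 − sin(2π·0.7663)/(2π)) = 24.0407 → s = 24.0407

24.0407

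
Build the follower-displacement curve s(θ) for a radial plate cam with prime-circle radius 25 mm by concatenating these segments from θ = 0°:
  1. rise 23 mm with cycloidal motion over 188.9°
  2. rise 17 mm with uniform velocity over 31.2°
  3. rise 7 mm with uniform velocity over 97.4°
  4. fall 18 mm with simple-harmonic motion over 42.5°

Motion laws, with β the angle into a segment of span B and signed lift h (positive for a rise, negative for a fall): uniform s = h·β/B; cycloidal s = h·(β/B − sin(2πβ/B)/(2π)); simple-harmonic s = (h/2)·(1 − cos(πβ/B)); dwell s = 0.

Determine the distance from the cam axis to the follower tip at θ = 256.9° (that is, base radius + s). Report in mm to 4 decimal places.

seg 1 [0°–188.9°] cycloidal, h=23: full span → s += 23 → s = 23.0000
seg 2 [188.9°–220.1°] uniform, h=17: full span → s += 17 → s = 40.0000
seg 3 [220.1°–317.5°] uniform, h=7: θ=256.9° here. β=36.8, B=97.4. 7·36.8/97.4 = 2.6448 → s = 42.6448
radial distance = base radius + s = 25 + 42.6448 = 67.6448

67.6448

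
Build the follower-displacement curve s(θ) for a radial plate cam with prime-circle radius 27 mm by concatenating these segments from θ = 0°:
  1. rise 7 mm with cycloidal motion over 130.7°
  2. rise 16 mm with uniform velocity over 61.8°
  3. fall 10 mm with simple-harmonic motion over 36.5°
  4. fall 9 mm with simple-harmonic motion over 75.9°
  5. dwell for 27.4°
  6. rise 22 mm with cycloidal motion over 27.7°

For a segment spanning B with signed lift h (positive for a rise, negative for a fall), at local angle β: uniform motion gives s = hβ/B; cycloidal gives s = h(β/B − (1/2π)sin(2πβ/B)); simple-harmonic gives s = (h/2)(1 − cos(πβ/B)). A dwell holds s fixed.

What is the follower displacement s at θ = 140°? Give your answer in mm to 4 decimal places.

seg 1 [0°–130.7°] cycloidal, h=7: full span → s += 7 → s = 7.0000
seg 2 [130.7°–192.5°] uniform, h=16: θ=140° here. β=9.3, B=61.8. 16·9.3/61.8 = 2.4078 → s = 9.4078

9.4078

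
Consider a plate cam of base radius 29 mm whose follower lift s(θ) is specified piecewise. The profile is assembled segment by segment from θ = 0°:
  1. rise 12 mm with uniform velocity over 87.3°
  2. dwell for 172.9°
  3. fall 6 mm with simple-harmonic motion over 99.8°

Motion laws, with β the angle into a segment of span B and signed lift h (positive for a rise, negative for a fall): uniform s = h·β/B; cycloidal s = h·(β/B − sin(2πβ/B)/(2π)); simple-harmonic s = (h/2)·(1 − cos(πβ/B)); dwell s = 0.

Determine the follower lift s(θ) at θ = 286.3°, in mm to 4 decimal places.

seg 1 [0°–87.3°] uniform, h=12: full span → s += 12 → s = 12.0000
seg 2 [87.3°–260.2°] dwell: s stays 12.0000
seg 3 [260.2°–360°] simple-harmonic, h=-6: θ=286.3° here. β=26.1, B=99.8. -6/2·(1 − cos(π·0.2615)) = -0.9568 → s = 11.0432

11.0432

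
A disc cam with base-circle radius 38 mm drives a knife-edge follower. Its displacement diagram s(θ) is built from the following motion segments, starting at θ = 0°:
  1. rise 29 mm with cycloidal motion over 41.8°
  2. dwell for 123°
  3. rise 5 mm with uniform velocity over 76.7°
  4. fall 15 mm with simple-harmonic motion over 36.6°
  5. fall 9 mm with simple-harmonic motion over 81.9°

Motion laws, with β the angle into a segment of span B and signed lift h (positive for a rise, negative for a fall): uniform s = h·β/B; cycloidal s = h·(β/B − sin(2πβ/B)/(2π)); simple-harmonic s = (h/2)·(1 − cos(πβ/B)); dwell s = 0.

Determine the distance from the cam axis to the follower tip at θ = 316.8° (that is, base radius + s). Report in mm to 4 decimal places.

seg 1 [0°–41.8°] cycloidal, h=29: full span → s += 29 → s = 29.0000
seg 2 [41.8°–164.8°] dwell: s stays 29.0000
seg 3 [164.8°–241.5°] uniform, h=5: full span → s += 5 → s = 34.0000
seg 4 [241.5°–278.1°] simple-harmonic, h=-15: full span → s += -15 → s = 19.0000
seg 5 [278.1°–360°] simple-harmonic, h=-9: θ=316.8° here. β=38.7, B=81.9. -9/2·(1 − cos(π·0.4725)) = -4.1121 → s = 14.8879
radial distance = base radius + s = 38 + 14.8879 = 52.8879

52.8879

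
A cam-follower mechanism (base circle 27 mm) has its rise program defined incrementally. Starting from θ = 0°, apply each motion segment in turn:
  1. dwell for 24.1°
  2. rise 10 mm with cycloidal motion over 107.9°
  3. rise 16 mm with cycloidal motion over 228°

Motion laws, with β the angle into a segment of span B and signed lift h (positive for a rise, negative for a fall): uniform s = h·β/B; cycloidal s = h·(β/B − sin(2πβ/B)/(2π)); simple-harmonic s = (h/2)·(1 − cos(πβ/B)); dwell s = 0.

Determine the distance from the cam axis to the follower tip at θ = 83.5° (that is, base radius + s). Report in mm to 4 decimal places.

seg 1 [0°–24.1°] dwell: s stays 0.0000
seg 2 [24.1°–132°] cycloidal, h=10: θ=83.5° here. β=59.4, B=107.9. 10·(0.5505 − sin(2π·0.5505)/(2π)) = 6.0018 → s = 6.0018
radial distance = base radius + s = 27 + 6.0018 = 33.0018

33.0018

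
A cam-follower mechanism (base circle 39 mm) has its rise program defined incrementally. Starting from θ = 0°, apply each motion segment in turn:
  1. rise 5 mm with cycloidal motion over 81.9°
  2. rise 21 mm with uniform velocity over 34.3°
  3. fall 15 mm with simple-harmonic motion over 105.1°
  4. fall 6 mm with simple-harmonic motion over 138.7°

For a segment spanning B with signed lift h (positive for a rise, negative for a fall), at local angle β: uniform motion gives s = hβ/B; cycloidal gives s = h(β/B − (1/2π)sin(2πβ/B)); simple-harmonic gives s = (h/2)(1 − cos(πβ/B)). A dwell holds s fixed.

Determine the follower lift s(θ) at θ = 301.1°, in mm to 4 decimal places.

seg 1 [0°–81.9°] cycloidal, h=5: full span → s += 5 → s = 5.0000
seg 2 [81.9°–116.2°] uniform, h=21: full span → s += 21 → s = 26.0000
seg 3 [116.2°–221.3°] simple-harmonic, h=-15: full span → s += -15 → s = 11.0000
seg 4 [221.3°–360°] simple-harmonic, h=-6: θ=301.1° here. β=79.8, B=138.7. -6/2·(1 − cos(π·0.5753)) = -3.7035 → s = 7.2965

7.2965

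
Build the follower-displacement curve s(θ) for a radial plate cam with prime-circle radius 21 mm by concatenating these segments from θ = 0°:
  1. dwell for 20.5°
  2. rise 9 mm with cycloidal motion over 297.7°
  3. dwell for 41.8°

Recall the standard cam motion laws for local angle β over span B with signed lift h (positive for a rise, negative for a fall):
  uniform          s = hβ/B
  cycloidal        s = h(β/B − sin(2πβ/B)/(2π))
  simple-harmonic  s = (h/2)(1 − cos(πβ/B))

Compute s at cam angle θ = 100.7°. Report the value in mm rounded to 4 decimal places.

seg 1 [0°–20.5°] dwell: s stays 0.0000
seg 2 [20.5°–318.2°] cycloidal, h=9: θ=100.7° here. β=80.2, B=297.7. 9·(0.2694 − sin(2π·0.2694)/(2π)) = 1.0028 → s = 1.0028

1.0028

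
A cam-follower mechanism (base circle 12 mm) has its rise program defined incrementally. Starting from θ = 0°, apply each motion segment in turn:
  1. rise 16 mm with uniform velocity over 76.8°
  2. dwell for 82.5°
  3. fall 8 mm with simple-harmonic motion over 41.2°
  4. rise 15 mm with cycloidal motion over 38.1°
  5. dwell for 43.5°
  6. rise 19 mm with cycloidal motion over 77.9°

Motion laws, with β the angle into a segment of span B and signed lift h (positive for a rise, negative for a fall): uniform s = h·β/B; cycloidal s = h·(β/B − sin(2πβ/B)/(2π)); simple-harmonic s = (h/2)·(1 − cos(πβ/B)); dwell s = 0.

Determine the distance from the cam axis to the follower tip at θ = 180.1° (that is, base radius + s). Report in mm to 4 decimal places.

seg 1 [0°–76.8°] uniform, h=16: full span → s += 16 → s = 16.0000
seg 2 [76.8°–159.3°] dwell: s stays 16.0000
seg 3 [159.3°–200.5°] simple-harmonic, h=-8: θ=180.1° here. β=20.8, B=41.2. -8/2·(1 − cos(π·0.5049)) = -4.0610 → s = 11.9390
radial distance = base radius + s = 12 + 11.9390 = 23.9390

23.9390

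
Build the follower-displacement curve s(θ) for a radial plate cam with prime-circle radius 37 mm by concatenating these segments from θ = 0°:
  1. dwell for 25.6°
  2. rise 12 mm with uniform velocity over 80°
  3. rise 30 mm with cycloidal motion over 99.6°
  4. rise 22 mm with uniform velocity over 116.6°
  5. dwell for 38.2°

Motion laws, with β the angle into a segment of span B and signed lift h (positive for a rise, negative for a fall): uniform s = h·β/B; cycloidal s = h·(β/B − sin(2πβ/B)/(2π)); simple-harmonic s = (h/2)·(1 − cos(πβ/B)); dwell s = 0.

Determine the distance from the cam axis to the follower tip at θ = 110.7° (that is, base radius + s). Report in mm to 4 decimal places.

seg 1 [0°–25.6°] dwell: s stays 0.0000
seg 2 [25.6°–105.6°] uniform, h=12: full span → s += 12 → s = 12.0000
seg 3 [105.6°–205.2°] cycloidal, h=30: θ=110.7° here. β=5.1, B=99.6. 30·(0.0512 − sin(2π·0.0512)/(2π)) = 0.0264 → s = 12.0264
radial distance = base radius + s = 37 + 12.0264 = 49.0264

49.0264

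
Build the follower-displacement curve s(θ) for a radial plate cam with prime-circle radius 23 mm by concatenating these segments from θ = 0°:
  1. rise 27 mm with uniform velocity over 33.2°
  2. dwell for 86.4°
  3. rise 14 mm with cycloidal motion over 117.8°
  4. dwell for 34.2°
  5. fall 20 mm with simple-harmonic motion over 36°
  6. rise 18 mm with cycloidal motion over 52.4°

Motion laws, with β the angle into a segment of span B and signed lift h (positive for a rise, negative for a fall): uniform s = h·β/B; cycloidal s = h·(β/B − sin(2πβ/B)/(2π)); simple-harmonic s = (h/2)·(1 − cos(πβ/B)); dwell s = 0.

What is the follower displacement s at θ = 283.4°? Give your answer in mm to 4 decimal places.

seg 1 [0°–33.2°] uniform, h=27: full span → s += 27 → s = 27.0000
seg 2 [33.2°–119.6°] dwell: s stays 27.0000
seg 3 [119.6°–237.4°] cycloidal, h=14: full span → s += 14 → s = 41.0000
seg 4 [237.4°–271.6°] dwell: s stays 41.0000
seg 5 [271.6°–307.6°] simple-harmonic, h=-20: θ=283.4° here. β=11.8, B=36. -20/2·(1 − cos(π·0.3278)) = -4.8496 → s = 36.1504

36.1504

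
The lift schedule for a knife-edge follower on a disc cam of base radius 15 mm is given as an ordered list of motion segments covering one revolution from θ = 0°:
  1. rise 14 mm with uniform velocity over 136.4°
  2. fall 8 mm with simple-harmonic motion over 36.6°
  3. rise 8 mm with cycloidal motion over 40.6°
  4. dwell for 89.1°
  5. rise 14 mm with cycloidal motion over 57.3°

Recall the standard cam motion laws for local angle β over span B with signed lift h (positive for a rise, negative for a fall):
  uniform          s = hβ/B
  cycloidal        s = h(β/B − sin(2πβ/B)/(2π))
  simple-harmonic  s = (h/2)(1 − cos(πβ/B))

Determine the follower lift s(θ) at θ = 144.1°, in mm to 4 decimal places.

seg 1 [0°–136.4°] uniform, h=14: full span → s += 14 → s = 14.0000
seg 2 [136.4°–173°] simple-harmonic, h=-8: θ=144.1° here. β=7.7, B=36.6. -8/2·(1 − cos(π·0.2104)) = -0.8423 → s = 13.1577

13.1577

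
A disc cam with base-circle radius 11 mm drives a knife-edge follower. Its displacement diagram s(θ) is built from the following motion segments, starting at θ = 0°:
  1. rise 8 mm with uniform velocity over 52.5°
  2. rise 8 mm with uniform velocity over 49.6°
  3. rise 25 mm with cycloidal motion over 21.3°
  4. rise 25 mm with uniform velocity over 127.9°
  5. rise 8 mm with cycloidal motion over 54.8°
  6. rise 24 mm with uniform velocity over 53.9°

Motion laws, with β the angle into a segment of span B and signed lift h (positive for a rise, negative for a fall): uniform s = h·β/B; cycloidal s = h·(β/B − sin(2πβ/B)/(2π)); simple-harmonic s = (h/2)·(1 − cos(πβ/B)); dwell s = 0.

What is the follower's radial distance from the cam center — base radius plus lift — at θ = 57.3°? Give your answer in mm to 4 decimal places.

seg 1 [0°–52.5°] uniform, h=8: full span → s += 8 → s = 8.0000
seg 2 [52.5°–102.1°] uniform, h=8: θ=57.3° here. β=4.8, B=49.6. 8·4.8/49.6 = 0.7742 → s = 8.7742
radial distance = base radius + s = 11 + 8.7742 = 19.7742

19.7742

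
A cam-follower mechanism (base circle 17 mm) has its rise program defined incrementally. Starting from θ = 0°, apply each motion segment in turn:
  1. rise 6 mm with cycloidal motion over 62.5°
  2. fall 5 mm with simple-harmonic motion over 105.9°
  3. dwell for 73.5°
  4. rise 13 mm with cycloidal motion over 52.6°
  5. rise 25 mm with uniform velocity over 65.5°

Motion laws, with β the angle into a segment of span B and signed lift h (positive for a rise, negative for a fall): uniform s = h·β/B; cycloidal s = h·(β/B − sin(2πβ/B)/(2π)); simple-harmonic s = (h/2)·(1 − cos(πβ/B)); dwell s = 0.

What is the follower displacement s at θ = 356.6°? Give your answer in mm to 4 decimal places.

seg 1 [0°–62.5°] cycloidal, h=6: full span → s += 6 → s = 6.0000
seg 2 [62.5°–168.4°] simple-harmonic, h=-5: full span → s += -5 → s = 1.0000
seg 3 [168.4°–241.9°] dwell: s stays 1.0000
seg 4 [241.9°–294.5°] cycloidal, h=13: full span → s += 13 → s = 14.0000
seg 5 [294.5°–360°] uniform, h=25: θ=356.6° here. β=62.1, B=65.5. 25·62.1/65.5 = 23.7023 → s = 37.7023

37.7023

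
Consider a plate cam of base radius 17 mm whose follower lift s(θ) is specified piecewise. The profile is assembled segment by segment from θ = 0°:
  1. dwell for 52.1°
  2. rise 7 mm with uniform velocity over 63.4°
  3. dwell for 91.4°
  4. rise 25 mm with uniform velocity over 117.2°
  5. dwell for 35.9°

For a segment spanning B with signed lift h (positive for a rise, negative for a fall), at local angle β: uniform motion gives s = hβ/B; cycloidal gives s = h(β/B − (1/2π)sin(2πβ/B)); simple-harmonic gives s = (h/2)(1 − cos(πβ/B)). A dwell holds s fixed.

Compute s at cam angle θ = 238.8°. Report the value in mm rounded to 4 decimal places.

seg 1 [0°–52.1°] dwell: s stays 0.0000
seg 2 [52.1°–115.5°] uniform, h=7: full span → s += 7 → s = 7.0000
seg 3 [115.5°–206.9°] dwell: s stays 7.0000
seg 4 [206.9°–324.1°] uniform, h=25: θ=238.8° here. β=31.9, B=117.2. 25·31.9/117.2 = 6.8046 → s = 13.8046

13.8046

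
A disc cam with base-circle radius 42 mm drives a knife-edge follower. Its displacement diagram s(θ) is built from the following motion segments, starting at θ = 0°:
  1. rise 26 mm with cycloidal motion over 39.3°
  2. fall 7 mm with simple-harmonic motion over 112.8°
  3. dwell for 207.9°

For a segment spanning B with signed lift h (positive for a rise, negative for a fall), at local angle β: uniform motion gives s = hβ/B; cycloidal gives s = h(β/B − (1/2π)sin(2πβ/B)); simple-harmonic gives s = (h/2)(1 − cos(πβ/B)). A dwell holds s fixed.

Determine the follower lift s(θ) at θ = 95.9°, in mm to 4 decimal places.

seg 1 [0°–39.3°] cycloidal, h=26: full span → s += 26 → s = 26.0000
seg 2 [39.3°–152.1°] simple-harmonic, h=-7: θ=95.9° here. β=56.6, B=112.8. -7/2·(1 − cos(π·0.5018)) = -3.5195 → s = 22.4805

22.4805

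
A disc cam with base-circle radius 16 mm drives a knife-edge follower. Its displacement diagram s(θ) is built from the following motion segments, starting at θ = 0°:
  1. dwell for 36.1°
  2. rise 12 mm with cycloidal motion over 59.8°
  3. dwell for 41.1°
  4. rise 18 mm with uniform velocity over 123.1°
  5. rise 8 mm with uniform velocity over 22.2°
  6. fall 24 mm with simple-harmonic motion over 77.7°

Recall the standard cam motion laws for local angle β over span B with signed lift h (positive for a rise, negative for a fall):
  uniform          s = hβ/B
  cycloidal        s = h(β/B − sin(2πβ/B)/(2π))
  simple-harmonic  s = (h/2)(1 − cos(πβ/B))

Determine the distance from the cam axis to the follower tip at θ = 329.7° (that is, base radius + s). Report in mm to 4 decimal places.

seg 1 [0°–36.1°] dwell: s stays 0.0000
seg 2 [36.1°–95.9°] cycloidal, h=12: full span → s += 12 → s = 12.0000
seg 3 [95.9°–137°] dwell: s stays 12.0000
seg 4 [137°–260.1°] uniform, h=18: full span → s += 18 → s = 30.0000
seg 5 [260.1°–282.3°] uniform, h=8: full span → s += 8 → s = 38.0000
seg 6 [282.3°–360°] simple-harmonic, h=-24: θ=329.7° here. β=47.4, B=77.7. -24/2·(1 − cos(π·0.6100)) = -16.0662 → s = 21.9338
radial distance = base radius + s = 16 + 21.9338 = 37.9338

37.9338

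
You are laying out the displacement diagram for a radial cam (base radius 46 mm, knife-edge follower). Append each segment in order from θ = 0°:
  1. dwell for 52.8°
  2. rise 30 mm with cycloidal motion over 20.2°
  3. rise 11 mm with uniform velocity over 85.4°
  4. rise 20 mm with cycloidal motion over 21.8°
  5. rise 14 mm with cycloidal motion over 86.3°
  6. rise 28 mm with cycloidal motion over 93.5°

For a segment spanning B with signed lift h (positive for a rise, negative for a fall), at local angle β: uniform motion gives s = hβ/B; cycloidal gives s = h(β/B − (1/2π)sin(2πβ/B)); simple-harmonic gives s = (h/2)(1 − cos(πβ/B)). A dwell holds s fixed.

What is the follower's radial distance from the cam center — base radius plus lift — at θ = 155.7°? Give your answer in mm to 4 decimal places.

seg 1 [0°–52.8°] dwell: s stays 0.0000
seg 2 [52.8°–73°] cycloidal, h=30: full span → s += 30 → s = 30.0000
seg 3 [73°–158.4°] uniform, h=11: θ=155.7° here. β=82.7, B=85.4. 11·82.7/85.4 = 10.6522 → s = 40.6522
radial distance = base radius + s = 46 + 40.6522 = 86.6522

86.6522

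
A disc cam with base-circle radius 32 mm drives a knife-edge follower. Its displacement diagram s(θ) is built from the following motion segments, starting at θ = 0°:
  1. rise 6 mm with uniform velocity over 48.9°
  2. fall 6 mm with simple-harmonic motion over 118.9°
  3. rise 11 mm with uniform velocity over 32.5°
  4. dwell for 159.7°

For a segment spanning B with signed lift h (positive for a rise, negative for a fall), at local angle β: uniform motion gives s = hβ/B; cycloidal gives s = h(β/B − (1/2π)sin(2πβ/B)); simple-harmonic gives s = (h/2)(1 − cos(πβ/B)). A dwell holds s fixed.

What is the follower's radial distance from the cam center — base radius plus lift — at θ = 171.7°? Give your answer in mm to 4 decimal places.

seg 1 [0°–48.9°] uniform, h=6: full span → s += 6 → s = 6.0000
seg 2 [48.9°–167.8°] simple-harmonic, h=-6: full span → s += -6 → s = 0.0000
seg 3 [167.8°–200.3°] uniform, h=11: θ=171.7° here. β=3.9, B=32.5. 11·3.9/32.5 = 1.3200 → s = 1.3200
radial distance = base radius + s = 32 + 1.3200 = 33.3200

33.3200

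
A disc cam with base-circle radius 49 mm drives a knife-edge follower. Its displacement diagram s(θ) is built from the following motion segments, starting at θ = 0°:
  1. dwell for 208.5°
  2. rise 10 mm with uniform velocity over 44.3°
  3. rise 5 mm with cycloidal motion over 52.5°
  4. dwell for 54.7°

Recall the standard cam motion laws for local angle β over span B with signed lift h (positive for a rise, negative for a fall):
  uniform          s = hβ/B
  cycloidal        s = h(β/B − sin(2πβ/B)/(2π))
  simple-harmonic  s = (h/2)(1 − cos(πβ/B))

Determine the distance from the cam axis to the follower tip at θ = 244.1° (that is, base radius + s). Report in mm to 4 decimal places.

seg 1 [0°–208.5°] dwell: s stays 0.0000
seg 2 [208.5°–252.8°] uniform, h=10: θ=244.1° here. β=35.6, B=44.3. 10·35.6/44.3 = 8.0361 → s = 8.0361
radial distance = base radius + s = 49 + 8.0361 = 57.0361

57.0361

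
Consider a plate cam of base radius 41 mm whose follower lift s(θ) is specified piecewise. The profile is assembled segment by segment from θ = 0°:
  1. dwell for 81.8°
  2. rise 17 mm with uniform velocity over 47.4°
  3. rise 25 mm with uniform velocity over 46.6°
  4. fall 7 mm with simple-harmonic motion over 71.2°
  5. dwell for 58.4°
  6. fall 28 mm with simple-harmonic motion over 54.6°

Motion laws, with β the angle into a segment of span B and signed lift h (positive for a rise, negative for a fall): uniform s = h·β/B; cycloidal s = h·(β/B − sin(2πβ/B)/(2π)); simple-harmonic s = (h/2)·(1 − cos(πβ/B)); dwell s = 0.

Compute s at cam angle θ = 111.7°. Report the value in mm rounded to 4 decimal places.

seg 1 [0°–81.8°] dwell: s stays 0.0000
seg 2 [81.8°–129.2°] uniform, h=17: θ=111.7° here. β=29.9, B=47.4. 17·29.9/47.4 = 10.7236 → s = 10.7236

10.7236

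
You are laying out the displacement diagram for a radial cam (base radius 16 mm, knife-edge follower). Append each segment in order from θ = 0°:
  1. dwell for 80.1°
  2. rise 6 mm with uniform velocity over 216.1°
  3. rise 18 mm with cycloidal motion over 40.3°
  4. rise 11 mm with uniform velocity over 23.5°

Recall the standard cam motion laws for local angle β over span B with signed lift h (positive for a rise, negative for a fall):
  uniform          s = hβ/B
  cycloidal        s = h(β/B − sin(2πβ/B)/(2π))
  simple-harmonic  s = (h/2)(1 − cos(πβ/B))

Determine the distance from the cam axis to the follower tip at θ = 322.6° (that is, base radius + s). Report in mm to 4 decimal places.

seg 1 [0°–80.1°] dwell: s stays 0.0000
seg 2 [80.1°–296.2°] uniform, h=6: full span → s += 6 → s = 6.0000
seg 3 [296.2°–336.5°] cycloidal, h=18: θ=322.6° here. β=26.4, B=40.3. 18·(0.6551 − sin(2π·0.6551)/(2π)) = 14.1619 → s = 20.1619
radial distance = base radius + s = 16 + 20.1619 = 36.1619

36.1619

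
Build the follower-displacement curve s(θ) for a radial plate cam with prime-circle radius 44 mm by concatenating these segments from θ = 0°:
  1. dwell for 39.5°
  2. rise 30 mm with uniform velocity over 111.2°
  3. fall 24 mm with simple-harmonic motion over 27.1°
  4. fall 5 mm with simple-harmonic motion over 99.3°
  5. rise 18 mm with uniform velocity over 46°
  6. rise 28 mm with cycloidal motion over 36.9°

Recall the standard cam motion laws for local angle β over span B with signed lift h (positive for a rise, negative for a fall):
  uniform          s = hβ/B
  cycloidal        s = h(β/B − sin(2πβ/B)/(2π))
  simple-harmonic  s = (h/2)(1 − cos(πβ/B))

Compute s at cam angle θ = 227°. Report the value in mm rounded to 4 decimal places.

seg 1 [0°–39.5°] dwell: s stays 0.0000
seg 2 [39.5°–150.7°] uniform, h=30: full span → s += 30 → s = 30.0000
seg 3 [150.7°–177.8°] simple-harmonic, h=-24: full span → s += -24 → s = 6.0000
seg 4 [177.8°–277.1°] simple-harmonic, h=-5: θ=227° here. β=49.2, B=99.3. -5/2·(1 − cos(π·0.4955)) = -2.4644 → s = 3.5356

3.5356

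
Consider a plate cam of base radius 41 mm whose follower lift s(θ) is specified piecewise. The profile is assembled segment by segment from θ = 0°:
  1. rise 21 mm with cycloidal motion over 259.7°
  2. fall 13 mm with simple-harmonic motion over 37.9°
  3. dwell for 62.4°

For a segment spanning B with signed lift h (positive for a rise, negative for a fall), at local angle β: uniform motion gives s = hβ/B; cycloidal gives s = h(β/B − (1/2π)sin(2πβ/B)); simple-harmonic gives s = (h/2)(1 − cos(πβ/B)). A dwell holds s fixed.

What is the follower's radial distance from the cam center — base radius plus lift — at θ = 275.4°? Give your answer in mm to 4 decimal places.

seg 1 [0°–259.7°] cycloidal, h=21: full span → s += 21 → s = 21.0000
seg 2 [259.7°–297.6°] simple-harmonic, h=-13: θ=275.4° here. β=15.7, B=37.9. -13/2·(1 − cos(π·0.4142)) = -4.7700 → s = 16.2300
radial distance = base radius + s = 41 + 16.2300 = 57.2300

57.2300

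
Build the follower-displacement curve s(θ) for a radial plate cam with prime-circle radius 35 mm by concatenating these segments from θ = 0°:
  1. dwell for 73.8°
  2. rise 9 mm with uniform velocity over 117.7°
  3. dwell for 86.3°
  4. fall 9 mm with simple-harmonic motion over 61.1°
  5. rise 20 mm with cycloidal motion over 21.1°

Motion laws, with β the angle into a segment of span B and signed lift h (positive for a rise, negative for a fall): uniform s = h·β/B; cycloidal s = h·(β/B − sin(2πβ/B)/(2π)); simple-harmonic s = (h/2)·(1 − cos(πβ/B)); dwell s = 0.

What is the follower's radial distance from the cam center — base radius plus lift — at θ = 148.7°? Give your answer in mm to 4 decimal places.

seg 1 [0°–73.8°] dwell: s stays 0.0000
seg 2 [73.8°–191.5°] uniform, h=9: θ=148.7° here. β=74.9, B=117.7. 9·74.9/117.7 = 5.7273 → s = 5.7273
radial distance = base radius + s = 35 + 5.7273 = 40.7273

40.7273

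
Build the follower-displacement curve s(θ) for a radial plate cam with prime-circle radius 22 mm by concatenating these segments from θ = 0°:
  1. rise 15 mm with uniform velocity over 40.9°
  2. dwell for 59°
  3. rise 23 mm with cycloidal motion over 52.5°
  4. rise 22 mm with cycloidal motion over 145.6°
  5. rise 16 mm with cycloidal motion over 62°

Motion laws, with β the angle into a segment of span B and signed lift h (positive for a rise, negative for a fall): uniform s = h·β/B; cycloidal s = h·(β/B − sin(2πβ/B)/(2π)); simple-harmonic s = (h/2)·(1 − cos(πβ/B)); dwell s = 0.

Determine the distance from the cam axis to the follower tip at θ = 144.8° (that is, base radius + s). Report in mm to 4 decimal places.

seg 1 [0°–40.9°] uniform, h=15: full span → s += 15 → s = 15.0000
seg 2 [40.9°–99.9°] dwell: s stays 15.0000
seg 3 [99.9°–152.4°] cycloidal, h=23: θ=144.8° here. β=44.9, B=52.5. 23·(0.8552 − sin(2π·0.8552)/(2π)) = 22.5595 → s = 37.5595
radial distance = base radius + s = 22 + 37.5595 = 59.5595

59.5595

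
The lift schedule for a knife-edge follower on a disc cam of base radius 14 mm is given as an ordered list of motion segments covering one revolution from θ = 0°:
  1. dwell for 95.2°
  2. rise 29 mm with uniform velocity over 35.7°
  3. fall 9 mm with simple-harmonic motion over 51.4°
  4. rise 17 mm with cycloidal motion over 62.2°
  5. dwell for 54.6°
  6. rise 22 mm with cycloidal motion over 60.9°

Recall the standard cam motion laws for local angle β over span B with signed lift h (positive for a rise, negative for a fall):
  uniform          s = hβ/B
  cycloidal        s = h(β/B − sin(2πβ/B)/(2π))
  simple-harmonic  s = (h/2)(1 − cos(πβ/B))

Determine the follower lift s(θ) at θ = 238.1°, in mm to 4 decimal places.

seg 1 [0°–95.2°] dwell: s stays 0.0000
seg 2 [95.2°–130.9°] uniform, h=29: full span → s += 29 → s = 29.0000
seg 3 [130.9°–182.3°] simple-harmonic, h=-9: full span → s += -9 → s = 20.0000
seg 4 [182.3°–244.5°] cycloidal, h=17: θ=238.1° here. β=55.8, B=62.2. 17·(0.8971 − sin(2π·0.8971)/(2π)) = 16.8807 → s = 36.8807

36.8807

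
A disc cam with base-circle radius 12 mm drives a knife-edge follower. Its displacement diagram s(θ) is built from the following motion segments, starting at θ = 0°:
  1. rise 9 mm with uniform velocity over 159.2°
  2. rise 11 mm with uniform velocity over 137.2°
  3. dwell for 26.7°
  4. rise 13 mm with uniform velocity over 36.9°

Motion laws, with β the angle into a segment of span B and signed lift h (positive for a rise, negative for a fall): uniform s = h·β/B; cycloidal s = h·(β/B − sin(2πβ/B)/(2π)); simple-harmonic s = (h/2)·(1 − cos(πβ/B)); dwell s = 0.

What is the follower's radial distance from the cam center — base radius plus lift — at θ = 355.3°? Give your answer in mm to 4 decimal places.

seg 1 [0°–159.2°] uniform, h=9: full span → s += 9 → s = 9.0000
seg 2 [159.2°–296.4°] uniform, h=11: full span → s += 11 → s = 20.0000
seg 3 [296.4°–323.1°] dwell: s stays 20.0000
seg 4 [323.1°–360°] uniform, h=13: θ=355.3° here. β=32.2, B=36.9. 13·32.2/36.9 = 11.3442 → s = 31.3442
radial distance = base radius + s = 12 + 31.3442 = 43.3442

43.3442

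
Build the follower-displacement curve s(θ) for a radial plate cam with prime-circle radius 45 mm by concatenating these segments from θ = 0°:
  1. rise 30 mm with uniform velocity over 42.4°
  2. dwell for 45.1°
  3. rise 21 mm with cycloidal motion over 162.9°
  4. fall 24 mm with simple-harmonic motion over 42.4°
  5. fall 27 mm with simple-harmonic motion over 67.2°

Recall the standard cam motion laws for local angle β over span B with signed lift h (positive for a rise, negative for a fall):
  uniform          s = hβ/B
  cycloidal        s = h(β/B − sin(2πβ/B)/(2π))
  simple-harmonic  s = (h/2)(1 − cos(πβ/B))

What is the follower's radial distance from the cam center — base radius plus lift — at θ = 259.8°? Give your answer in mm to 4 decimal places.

seg 1 [0°–42.4°] uniform, h=30: full span → s += 30 → s = 30.0000
seg 2 [42.4°–87.5°] dwell: s stays 30.0000
seg 3 [87.5°–250.4°] cycloidal, h=21: full span → s += 21 → s = 51.0000
seg 4 [250.4°–292.8°] simple-harmonic, h=-24: θ=259.8° here. β=9.4, B=42.4. -24/2·(1 − cos(π·0.2217)) = -2.7948 → s = 48.2052
radial distance = base radius + s = 45 + 48.2052 = 93.2052

93.2052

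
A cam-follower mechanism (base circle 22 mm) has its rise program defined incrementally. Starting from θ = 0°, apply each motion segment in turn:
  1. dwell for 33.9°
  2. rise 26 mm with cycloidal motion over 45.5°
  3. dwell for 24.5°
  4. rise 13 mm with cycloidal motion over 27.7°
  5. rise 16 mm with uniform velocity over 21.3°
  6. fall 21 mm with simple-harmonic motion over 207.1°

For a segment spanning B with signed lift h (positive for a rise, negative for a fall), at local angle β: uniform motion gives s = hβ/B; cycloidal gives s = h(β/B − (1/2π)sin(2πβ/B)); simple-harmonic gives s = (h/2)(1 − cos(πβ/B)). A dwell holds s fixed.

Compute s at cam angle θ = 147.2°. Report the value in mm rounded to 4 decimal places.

seg 1 [0°–33.9°] dwell: s stays 0.0000
seg 2 [33.9°–79.4°] cycloidal, h=26: full span → s += 26 → s = 26.0000
seg 3 [79.4°–103.9°] dwell: s stays 26.0000
seg 4 [103.9°–131.6°] cycloidal, h=13: full span → s += 13 → s = 39.0000
seg 5 [131.6°–152.9°] uniform, h=16: θ=147.2° here. β=15.6, B=21.3. 16·15.6/21.3 = 11.7183 → s = 50.7183

50.7183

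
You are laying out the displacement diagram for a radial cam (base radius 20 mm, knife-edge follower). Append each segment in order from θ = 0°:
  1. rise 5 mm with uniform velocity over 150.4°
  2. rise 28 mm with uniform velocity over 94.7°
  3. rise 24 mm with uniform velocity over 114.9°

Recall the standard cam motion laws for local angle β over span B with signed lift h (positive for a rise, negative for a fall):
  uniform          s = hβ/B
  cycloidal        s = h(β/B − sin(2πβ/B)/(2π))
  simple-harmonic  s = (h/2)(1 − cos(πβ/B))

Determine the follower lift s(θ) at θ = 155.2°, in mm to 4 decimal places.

seg 1 [0°–150.4°] uniform, h=5: full span → s += 5 → s = 5.0000
seg 2 [150.4°–245.1°] uniform, h=28: θ=155.2° here. β=4.8, B=94.7. 28·4.8/94.7 = 1.4192 → s = 6.4192

6.4192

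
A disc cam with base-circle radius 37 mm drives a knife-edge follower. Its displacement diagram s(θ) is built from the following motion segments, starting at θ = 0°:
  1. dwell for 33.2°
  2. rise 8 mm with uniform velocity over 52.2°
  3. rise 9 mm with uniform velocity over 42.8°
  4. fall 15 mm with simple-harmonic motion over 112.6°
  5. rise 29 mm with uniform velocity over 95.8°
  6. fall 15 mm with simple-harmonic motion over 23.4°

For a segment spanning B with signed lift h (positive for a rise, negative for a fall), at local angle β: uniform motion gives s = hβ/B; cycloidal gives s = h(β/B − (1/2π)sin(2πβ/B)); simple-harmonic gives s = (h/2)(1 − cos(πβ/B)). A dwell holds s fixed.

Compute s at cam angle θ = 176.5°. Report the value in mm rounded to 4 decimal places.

seg 1 [0°–33.2°] dwell: s stays 0.0000
seg 2 [33.2°–85.4°] uniform, h=8: full span → s += 8 → s = 8.0000
seg 3 [85.4°–128.2°] uniform, h=9: full span → s += 9 → s = 17.0000
seg 4 [128.2°–240.8°] simple-harmonic, h=-15: θ=176.5° here. β=48.3, B=112.6. -15/2·(1 − cos(π·0.4290)) = -5.8398 → s = 11.1602

11.1602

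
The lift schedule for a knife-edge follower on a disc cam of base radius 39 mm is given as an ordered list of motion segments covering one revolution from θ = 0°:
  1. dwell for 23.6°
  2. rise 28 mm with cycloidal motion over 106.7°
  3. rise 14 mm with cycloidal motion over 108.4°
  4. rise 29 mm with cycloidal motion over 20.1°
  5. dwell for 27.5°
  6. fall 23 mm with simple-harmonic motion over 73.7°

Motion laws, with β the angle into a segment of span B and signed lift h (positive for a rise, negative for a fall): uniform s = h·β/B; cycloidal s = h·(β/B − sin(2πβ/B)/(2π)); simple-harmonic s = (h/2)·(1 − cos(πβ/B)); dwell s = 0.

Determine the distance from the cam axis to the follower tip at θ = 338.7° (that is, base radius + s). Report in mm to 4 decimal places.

seg 1 [0°–23.6°] dwell: s stays 0.0000
seg 2 [23.6°–130.3°] cycloidal, h=28: full span → s += 28 → s = 28.0000
seg 3 [130.3°–238.7°] cycloidal, h=14: full span → s += 14 → s = 42.0000
seg 4 [238.7°–258.8°] cycloidal, h=29: full span → s += 29 → s = 71.0000
seg 5 [258.8°–286.3°] dwell: s stays 71.0000
seg 6 [286.3°–360°] simple-harmonic, h=-23: θ=338.7° here. β=52.4, B=73.7. -23/2·(1 − cos(π·0.7110)) = -18.5767 → s = 52.4233
radial distance = base radius + s = 39 + 52.4233 = 91.4233

91.4233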